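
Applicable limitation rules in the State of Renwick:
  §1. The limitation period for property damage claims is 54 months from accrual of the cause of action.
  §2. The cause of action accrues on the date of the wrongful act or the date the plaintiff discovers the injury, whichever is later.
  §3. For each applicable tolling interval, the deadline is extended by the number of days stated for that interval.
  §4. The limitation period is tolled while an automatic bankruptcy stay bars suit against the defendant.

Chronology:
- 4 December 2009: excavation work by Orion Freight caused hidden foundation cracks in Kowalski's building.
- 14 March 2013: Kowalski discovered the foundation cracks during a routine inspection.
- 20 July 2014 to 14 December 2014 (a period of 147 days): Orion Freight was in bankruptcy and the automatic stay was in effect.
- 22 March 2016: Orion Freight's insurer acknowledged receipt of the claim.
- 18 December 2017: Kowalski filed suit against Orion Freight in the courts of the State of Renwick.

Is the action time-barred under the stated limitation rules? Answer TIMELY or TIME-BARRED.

The claim accrued on 14 March 2013 — the later of the 4 December 2009 act and the 14 March 2013 discovery.
54 months from 14 March 2013 is 14 September 2017.
Because the automatic bankruptcy stay ran from 20 July 2014 to 14 December 2014, the deadline is extended by 147 days to 8 February 2018.
None of the other events listed affects the running of the period under the stated rules.
The 18 December 2017 filing precedes the 8 February 2018 deadline; the claim is timely.

TIMELY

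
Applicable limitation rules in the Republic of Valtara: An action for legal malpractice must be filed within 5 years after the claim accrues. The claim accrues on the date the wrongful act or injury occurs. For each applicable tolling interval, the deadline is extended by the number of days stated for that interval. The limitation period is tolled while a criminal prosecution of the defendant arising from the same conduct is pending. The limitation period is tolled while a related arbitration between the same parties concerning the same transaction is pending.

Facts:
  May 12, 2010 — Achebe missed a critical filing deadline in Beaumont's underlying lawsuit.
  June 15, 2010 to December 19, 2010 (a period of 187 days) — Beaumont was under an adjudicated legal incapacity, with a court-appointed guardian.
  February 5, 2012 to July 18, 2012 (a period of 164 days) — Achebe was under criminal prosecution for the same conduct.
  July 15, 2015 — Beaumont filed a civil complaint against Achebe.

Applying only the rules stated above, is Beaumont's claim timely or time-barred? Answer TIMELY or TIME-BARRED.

TIMELY

The limitation period began to run on May 12, 2010.
Adding the 5 years base period to May 12, 2010 gives a deadline of May 12, 2015, before any tolling.
Because the pending criminal prosecution ran from February 5, 2012 to July 18, 2012, the deadline is extended by 164 days to October 23, 2015.
No stated provision tolls the period for the plaintiff's incapacity, so the interval from June 15, 2010 to December 19, 2010 has no effect on the deadline.
Beaumont filed on July 15, 2015, before the October 23, 2015 deadline, so the action is timely.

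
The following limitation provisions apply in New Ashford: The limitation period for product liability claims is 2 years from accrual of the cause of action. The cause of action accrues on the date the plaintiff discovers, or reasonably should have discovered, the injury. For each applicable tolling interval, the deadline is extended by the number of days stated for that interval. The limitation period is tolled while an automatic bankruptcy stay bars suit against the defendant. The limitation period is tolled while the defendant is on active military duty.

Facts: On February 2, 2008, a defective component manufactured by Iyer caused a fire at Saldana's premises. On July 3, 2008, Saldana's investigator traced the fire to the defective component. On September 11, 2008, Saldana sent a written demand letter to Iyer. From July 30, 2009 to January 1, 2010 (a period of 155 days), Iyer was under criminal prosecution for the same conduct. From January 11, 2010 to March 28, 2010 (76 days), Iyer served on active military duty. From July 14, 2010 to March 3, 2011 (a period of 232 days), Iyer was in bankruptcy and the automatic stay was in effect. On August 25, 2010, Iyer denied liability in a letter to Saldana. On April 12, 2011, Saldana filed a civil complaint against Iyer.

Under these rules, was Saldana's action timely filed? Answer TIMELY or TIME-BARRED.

Accrual is tied to discovery, so the period began on July 3, 2008 rather than on February 2, 2008 when the act occurred.
The untolled deadline — 2 years after July 3, 2008 — is July 3, 2010.
The defendant's active military service from January 11, 2010 to March 28, 2010 tolled the period for 76 days, extending the deadline to September 17, 2010.
The period was tolled for 232 days by the automatic bankruptcy stay (July 14, 2010 to March 3, 2011), pushing the deadline to May 7, 2011.
No stated provision tolls the period for a criminal prosecution, so the interval from July 30, 2009 to January 1, 2010 has no effect on the deadline.
None of the other events listed affects the running of the period under the stated rules.
Filing on April 12, 2011 beat the May 7, 2011 deadline — the action is timely.

TIMELY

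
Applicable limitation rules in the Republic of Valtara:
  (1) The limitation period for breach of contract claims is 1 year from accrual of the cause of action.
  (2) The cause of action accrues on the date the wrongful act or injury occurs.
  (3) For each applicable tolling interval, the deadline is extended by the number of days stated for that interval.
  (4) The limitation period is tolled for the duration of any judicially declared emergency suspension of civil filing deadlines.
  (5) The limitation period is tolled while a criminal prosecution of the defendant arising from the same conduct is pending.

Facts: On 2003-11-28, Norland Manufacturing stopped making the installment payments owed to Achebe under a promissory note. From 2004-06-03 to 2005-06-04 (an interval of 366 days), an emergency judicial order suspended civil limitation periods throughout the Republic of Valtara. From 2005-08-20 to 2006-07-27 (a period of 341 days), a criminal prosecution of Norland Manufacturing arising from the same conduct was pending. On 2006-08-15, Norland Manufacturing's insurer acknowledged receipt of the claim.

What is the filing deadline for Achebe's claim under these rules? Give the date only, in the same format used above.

2006-11-05

The cause of action accrued on 2003-11-28, the date of the act.
1 year from 2003-11-28 is 2004-11-28.
Because the emergency suspension of filing deadlines ran from 2004-06-03 to 2005-06-04, the deadline is extended by 366 days to 2005-11-29.
Because the pending criminal prosecution ran from 2005-08-20 to 2006-07-27, the deadline is extended by 341 days to 2006-11-05.
Nothing else in the chronology tolls or restarts the period.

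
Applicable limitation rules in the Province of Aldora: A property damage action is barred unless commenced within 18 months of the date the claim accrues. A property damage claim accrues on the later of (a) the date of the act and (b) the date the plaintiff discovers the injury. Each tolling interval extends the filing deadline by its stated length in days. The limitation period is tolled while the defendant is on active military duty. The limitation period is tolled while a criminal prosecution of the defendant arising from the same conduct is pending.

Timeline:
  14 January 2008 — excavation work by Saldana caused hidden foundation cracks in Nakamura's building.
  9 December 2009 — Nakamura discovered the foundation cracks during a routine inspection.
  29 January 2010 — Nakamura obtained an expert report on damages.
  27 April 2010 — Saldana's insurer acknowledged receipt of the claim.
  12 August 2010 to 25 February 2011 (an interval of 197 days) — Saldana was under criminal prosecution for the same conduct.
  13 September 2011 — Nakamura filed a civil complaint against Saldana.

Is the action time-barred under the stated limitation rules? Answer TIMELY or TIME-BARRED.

TIMELY

Because discovery on 9 December 2009 post-dates the 14 January 2008 act, accrual under the later-of rule falls on 9 December 2009.
18 months from 9 December 2009 is 9 June 2011.
The pending criminal prosecution from 12 August 2010 to 25 February 2011 tolled the period for 197 days, extending the deadline to 23 December 2011.
None of the other events listed affects the running of the period under the stated rules.
The 13 September 2011 filing precedes the 23 December 2011 deadline; the claim is timely.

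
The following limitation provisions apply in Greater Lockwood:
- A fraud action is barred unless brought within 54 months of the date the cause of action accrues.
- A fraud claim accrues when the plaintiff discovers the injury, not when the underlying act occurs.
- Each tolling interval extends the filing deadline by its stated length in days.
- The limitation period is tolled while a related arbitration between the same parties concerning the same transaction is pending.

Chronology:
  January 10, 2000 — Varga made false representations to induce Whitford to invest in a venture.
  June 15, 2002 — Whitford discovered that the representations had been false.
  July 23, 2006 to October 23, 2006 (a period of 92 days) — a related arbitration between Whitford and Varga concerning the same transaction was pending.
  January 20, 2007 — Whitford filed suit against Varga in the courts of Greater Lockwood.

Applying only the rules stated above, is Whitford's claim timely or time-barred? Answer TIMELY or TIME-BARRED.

TIMELY

Under the discovery rule, the claim accrued on June 15, 2002, when Whitford discovered the injury — not on the January 10, 2000 date of the underlying act.
54 months from June 15, 2002 is December 15, 2006.
The pending related arbitration from July 23, 2006 to October 23, 2006 tolled the period for 92 days, extending the deadline to March 17, 2007.
The January 20, 2007 filing precedes the March 17, 2007 deadline; the claim is timely.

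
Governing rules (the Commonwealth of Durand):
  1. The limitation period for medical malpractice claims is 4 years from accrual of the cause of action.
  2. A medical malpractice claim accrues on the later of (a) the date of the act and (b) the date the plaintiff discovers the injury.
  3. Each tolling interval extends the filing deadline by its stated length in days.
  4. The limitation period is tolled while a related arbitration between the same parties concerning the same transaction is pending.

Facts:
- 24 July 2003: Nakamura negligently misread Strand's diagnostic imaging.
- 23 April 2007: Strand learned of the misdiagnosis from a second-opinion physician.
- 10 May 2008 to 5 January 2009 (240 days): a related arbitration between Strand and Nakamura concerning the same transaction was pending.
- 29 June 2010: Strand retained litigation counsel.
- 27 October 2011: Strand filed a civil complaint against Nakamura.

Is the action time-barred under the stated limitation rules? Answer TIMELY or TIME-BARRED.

Because discovery on 23 April 2007 post-dates the 24 July 2003 act, accrual under the later-of rule falls on 23 April 2007.
The untolled deadline — 4 years after 23 April 2007 — is 23 April 2011.
Because the pending related arbitration ran from 10 May 2008 to 5 January 2009, the deadline is extended by 240 days to 19 December 2011.
The other events in the timeline have no effect on the limitation period under the stated rules.
Strand filed on 27 October 2011, before the 19 December 2011 deadline, so the action is timely.

TIMELY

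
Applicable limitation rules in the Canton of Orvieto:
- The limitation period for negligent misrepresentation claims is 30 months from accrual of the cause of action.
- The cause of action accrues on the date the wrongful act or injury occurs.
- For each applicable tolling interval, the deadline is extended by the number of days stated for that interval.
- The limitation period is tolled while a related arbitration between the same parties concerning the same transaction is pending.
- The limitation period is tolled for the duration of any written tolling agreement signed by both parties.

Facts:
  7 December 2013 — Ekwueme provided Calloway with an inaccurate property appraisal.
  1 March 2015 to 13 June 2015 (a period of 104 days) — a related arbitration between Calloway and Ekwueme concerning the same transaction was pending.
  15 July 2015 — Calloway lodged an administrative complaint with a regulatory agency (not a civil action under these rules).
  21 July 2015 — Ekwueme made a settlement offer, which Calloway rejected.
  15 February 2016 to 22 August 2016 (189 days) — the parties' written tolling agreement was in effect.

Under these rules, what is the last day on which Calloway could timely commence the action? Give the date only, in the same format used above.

The limitation period began to run on 7 December 2013.
The untolled deadline — 30 months after 7 December 2013 — is 7 June 2016.
The period was tolled for 104 days by the pending related arbitration (1 March 2015 to 13 June 2015), pushing the deadline to 19 September 2016.
The written tolling agreement from 15 February 2016 to 22 August 2016 tolled the period for 189 days, extending the deadline to 27 March 2017.
The other events in the timeline have no effect on the limitation period under the stated rules.

27 March 2017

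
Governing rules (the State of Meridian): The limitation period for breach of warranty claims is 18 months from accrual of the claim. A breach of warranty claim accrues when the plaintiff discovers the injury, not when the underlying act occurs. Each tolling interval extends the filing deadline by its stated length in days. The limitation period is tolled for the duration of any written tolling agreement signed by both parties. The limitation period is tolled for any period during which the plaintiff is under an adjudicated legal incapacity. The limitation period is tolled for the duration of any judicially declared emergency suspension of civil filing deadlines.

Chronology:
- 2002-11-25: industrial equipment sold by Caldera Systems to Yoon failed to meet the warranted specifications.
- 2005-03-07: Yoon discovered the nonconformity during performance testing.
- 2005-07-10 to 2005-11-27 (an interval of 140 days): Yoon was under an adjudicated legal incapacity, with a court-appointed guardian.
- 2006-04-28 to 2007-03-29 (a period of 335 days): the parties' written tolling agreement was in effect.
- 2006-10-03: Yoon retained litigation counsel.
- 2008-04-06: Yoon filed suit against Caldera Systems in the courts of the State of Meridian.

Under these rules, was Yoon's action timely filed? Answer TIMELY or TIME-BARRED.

TIME-BARRED

Accrual is tied to discovery, so the period began on 2005-03-07 rather than on 2002-11-25 when the act occurred.
The untolled deadline — 18 months after 2005-03-07 — is 2006-09-07.
The period was tolled for 140 days by the plaintiff's legal incapacity (2005-07-10 to 2005-11-27), pushing the deadline to 2007-01-25.
Because the written tolling agreement ran from 2006-04-28 to 2007-03-29, the deadline is extended by 335 days to 2007-12-26.
Nothing else in the chronology tolls or restarts the period.
Filing on 2008-04-06 missed the 2007-12-26 deadline — the action is time-barred.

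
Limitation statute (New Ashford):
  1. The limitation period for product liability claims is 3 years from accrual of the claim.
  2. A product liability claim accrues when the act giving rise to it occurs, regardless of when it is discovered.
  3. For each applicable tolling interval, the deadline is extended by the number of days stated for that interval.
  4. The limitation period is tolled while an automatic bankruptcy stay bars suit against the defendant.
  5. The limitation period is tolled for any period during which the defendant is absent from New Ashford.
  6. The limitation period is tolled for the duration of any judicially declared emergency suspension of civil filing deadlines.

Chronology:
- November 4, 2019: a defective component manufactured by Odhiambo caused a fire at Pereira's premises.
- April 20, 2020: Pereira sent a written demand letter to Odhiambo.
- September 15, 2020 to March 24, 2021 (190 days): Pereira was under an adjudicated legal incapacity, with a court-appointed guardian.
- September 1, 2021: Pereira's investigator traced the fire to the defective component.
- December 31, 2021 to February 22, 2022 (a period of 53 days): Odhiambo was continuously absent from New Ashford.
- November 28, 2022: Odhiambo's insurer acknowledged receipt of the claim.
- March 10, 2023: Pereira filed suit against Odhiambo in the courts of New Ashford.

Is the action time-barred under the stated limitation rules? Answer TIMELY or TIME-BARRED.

TIME-BARRED

The claim accrued on November 4, 2019, when the wrongful act occurred; under the stated occurrence rule the September 1, 2021 discovery does not delay accrual.
The untolled deadline — 3 years after November 4, 2019 — is November 4, 2022.
The period was tolled for 53 days by the defendant's absence from the jurisdiction (December 31, 2021 to February 22, 2022), pushing the deadline to December 27, 2022.
Although the plaintiff's incapacity ran from September 15, 2020 to March 24, 2021, the stated rules do not make that a tolling event, so it is disregarded.
The other events in the timeline have no effect on the limitation period under the stated rules.
Filing on March 10, 2023 missed the December 27, 2022 deadline — the action is time-barred.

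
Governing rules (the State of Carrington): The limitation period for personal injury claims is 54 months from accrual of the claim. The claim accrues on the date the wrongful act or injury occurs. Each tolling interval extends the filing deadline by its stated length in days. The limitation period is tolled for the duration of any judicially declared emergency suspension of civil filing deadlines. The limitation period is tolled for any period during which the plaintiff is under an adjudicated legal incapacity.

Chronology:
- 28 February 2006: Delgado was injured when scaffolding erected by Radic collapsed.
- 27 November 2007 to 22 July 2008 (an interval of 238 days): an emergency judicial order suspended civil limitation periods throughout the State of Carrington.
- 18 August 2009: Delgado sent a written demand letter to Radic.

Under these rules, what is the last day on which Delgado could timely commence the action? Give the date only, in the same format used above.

The limitation period began to run on 28 February 2006.
The untolled deadline — 54 months after 28 February 2006 — is 28 August 2010.
The emergency suspension of filing deadlines from 27 November 2007 to 22 July 2008 tolled the period for 238 days, extending the deadline to 23 April 2011.
Nothing else in the chronology tolls or restarts the period.

23 April 2011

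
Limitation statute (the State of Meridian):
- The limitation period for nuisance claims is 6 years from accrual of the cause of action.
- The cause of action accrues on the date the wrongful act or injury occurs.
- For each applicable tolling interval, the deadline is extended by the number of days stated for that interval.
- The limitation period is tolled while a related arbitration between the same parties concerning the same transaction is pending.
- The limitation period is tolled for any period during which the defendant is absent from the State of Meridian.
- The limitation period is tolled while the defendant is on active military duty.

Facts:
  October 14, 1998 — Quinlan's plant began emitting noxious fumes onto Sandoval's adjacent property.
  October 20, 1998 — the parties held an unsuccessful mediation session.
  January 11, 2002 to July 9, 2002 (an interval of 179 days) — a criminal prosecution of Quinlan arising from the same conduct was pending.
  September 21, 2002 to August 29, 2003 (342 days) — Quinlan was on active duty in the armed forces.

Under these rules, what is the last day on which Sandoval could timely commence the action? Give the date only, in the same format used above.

The cause of action accrued on October 14, 1998, the date of the act.
Adding the 6 years base period to October 14, 1998 gives a deadline of October 14, 2004, before any tolling.
Because the defendant's active military service ran from September 21, 2002 to August 29, 2003, the deadline is extended by 342 days to September 21, 2005.
Although a criminal prosecution ran from January 11, 2002 to July 9, 2002, the stated rules do not make that a tolling event, so it is disregarded.
Nothing else in the chronology tolls or restarts the period.

September 21, 2005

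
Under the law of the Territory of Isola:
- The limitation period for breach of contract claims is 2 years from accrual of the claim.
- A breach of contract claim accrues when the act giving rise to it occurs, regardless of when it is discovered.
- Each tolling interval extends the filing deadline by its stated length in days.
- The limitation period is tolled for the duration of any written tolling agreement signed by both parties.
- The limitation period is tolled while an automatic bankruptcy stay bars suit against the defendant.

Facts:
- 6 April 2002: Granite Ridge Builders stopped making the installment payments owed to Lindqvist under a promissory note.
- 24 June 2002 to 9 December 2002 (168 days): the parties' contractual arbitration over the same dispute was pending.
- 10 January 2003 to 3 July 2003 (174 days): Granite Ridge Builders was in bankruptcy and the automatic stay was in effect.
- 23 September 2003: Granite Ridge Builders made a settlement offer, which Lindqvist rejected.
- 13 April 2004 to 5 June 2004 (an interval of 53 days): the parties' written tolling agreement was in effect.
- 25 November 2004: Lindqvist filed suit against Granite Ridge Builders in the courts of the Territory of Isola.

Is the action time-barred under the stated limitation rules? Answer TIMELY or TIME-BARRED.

The claim accrued on 6 April 2002, when the wrongful act occurred.
Adding the 2 years base period to 6 April 2002 gives a deadline of 6 April 2004, before any tolling.
Because the automatic bankruptcy stay ran from 10 January 2003 to 3 July 2003, the deadline is extended by 174 days to 27 September 2004.
The period was tolled for 53 days by the written tolling agreement (13 April 2004 to 5 June 2004), pushing the deadline to 19 November 2004.
No stated provision tolls the period for a pending arbitration, so the interval from 24 June 2002 to 9 December 2002 has no effect on the deadline.
The other events in the timeline have no effect on the limitation period under the stated rules.
The 25 November 2004 filing falls after the 19 November 2004 deadline; the claim is time-barred.

TIME-BARRED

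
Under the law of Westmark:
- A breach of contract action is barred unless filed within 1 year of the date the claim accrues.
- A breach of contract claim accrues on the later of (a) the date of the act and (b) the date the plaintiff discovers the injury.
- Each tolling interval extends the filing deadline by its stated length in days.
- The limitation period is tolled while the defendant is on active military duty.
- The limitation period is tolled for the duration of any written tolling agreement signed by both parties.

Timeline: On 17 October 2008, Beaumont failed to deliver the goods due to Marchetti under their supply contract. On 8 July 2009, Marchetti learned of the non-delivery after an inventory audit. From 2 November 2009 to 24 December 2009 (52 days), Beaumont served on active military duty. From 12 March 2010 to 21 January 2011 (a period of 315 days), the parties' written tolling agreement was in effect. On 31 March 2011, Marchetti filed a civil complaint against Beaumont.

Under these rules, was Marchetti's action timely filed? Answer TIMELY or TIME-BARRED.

The claim accrued on 8 July 2009 — the later of the 17 October 2008 act and the 8 July 2009 discovery.
The untolled deadline — 1 year after 8 July 2009 — is 8 July 2010.
The period was tolled for 52 days by the defendant's active military service (2 November 2009 to 24 December 2009), pushing the deadline to 29 August 2010.
The period was tolled for 315 days by the written tolling agreement (12 March 2010 to 21 January 2011), pushing the deadline to 10 July 2011.
Filing on 31 March 2011 beat the 10 July 2011 deadline — the action is timely.

TIMELY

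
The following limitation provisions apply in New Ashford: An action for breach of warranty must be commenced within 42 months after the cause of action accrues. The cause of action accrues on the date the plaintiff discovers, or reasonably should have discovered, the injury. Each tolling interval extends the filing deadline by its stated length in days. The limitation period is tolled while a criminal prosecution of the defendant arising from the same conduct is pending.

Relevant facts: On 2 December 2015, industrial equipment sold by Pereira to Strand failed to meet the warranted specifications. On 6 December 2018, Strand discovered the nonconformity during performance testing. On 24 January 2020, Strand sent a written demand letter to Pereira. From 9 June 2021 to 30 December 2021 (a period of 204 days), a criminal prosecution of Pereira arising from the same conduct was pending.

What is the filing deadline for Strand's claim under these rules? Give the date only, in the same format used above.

27 December 2022

Accrual is tied to discovery, so the period began on 6 December 2018 rather than on 2 December 2015 when the act occurred.
The untolled deadline — 42 months after 6 December 2018 — is 6 June 2022.
The pending criminal prosecution from 9 June 2021 to 30 December 2021 tolled the period for 204 days, extending the deadline to 27 December 2022.
None of the other events listed affects the running of the period under the stated rules.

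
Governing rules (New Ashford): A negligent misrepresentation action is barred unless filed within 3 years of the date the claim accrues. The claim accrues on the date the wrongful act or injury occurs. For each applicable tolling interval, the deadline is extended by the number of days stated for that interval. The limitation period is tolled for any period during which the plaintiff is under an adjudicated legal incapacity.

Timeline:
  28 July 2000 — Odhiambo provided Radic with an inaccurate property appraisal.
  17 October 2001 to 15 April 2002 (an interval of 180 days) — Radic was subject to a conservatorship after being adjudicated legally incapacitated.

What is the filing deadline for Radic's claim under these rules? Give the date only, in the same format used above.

24 January 2004

The limitation period began to run on 28 July 2000.
The untolled deadline — 3 years after 28 July 2000 — is 28 July 2003.
Because the plaintiff's legal incapacity ran from 17 October 2001 to 15 April 2002, the deadline is extended by 180 days to 24 January 2004.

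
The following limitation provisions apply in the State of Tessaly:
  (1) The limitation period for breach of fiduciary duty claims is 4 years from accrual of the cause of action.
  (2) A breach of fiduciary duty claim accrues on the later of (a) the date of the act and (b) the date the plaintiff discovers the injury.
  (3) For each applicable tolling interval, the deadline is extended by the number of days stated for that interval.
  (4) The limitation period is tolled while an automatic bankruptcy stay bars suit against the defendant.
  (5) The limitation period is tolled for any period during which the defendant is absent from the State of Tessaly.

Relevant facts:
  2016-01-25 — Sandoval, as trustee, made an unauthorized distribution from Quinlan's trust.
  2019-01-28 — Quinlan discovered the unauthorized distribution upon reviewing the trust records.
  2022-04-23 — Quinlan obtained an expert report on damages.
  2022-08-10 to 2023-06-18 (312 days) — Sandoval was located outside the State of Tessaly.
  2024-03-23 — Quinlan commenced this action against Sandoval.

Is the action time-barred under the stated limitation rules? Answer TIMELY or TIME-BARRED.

Taking the later of the act (2016-01-25) and discovery (2019-01-28), the claim accrued on 2019-01-28.
Adding the 4 years base period to 2019-01-28 gives a deadline of 2023-01-28, before any tolling.
Because the defendant's absence from the jurisdiction ran from 2022-08-10 to 2023-06-18, the deadline is extended by 312 days to 2023-12-06.
Nothing else in the chronology tolls or restarts the period.
The 2024-03-23 filing falls after the 2023-12-06 deadline; the claim is time-barred.

TIME-BARRED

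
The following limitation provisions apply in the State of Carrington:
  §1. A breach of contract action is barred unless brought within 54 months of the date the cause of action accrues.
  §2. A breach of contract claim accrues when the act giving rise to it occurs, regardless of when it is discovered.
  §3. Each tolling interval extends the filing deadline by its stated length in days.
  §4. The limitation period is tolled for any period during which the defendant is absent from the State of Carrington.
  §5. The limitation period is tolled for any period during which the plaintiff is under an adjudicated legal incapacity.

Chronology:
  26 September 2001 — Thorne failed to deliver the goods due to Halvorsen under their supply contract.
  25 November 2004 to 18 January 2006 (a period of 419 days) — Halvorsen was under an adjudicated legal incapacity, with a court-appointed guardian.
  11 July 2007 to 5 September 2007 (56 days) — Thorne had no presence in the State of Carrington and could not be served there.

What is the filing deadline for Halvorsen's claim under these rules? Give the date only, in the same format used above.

19 May 2007

The cause of action accrued on 26 September 2001, the date of the act.
The untolled deadline — 54 months after 26 September 2001 — is 26 March 2006.
The period was tolled for 419 days by the plaintiff's legal incapacity (25 November 2004 to 18 January 2006), pushing the deadline to 19 May 2007.
The defendant's absence from the jurisdiction from 11 July 2007 to 5 September 2007 began after the period had already run on 19 May 2007, so it has no tolling effect.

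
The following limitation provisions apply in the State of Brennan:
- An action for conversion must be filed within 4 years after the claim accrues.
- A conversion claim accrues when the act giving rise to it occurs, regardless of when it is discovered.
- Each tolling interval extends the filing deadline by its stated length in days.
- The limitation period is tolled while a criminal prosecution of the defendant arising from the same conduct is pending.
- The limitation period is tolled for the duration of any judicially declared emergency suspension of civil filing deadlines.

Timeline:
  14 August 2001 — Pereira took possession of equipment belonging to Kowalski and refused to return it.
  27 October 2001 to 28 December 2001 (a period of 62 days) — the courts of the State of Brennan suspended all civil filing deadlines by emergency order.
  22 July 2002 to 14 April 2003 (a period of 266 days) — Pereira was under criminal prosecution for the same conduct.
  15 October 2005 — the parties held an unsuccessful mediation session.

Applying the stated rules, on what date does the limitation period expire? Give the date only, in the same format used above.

8 July 2006

The limitation period began to run on 14 August 2001.
Adding the 4 years base period to 14 August 2001 gives a deadline of 14 August 2005, before any tolling.
The period was tolled for 62 days by the emergency suspension of filing deadlines (27 October 2001 to 28 December 2001), pushing the deadline to 15 October 2005.
The pending criminal prosecution from 22 July 2002 to 14 April 2003 tolled the period for 266 days, extending the deadline to 8 July 2006.
None of the other events listed affects the running of the period under the stated rules.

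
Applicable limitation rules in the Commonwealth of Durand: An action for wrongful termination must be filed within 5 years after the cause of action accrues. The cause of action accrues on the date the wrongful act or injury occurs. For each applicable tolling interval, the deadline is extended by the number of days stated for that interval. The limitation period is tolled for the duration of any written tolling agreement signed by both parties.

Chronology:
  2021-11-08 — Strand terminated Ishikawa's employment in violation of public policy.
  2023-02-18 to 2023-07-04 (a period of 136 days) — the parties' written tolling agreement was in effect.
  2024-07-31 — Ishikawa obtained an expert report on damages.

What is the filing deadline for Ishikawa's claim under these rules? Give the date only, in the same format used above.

The cause of action accrued on 2021-11-08, the date of the act.
The untolled deadline — 5 years after 2021-11-08 — is 2026-11-08.
The period was tolled for 136 days by the written tolling agreement (2023-02-18 to 2023-07-04), pushing the deadline to 2027-03-24.
None of the other events listed affects the running of the period under the stated rules.

2027-03-24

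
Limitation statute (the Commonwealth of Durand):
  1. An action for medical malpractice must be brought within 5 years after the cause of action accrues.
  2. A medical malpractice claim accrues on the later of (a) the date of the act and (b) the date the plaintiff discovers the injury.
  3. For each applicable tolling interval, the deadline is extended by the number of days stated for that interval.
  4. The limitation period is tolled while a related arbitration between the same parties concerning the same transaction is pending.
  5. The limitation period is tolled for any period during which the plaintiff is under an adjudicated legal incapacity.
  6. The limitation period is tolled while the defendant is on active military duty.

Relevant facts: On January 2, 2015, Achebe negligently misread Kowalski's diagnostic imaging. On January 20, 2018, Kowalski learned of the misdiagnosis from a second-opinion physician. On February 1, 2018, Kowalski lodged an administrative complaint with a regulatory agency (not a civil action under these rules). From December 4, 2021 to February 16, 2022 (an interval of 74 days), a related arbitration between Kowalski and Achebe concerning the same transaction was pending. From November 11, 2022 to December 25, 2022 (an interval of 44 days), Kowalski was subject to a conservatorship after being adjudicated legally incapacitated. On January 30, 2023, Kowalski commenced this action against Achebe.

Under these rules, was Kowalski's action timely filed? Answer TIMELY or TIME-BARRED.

TIMELY

Taking the later of the act (January 2, 2015) and discovery (January 20, 2018), the claim accrued on January 20, 2018.
The untolled deadline — 5 years after January 20, 2018 — is January 20, 2023.
The pending related arbitration from December 4, 2021 to February 16, 2022 tolled the period for 74 days, extending the deadline to April 4, 2023.
The period was tolled for 44 days by the plaintiff's legal incapacity (November 11, 2022 to December 25, 2022), pushing the deadline to May 18, 2023.
The other events in the timeline have no effect on the limitation period under the stated rules.
Filing on January 30, 2023 beat the May 18, 2023 deadline — the action is timely.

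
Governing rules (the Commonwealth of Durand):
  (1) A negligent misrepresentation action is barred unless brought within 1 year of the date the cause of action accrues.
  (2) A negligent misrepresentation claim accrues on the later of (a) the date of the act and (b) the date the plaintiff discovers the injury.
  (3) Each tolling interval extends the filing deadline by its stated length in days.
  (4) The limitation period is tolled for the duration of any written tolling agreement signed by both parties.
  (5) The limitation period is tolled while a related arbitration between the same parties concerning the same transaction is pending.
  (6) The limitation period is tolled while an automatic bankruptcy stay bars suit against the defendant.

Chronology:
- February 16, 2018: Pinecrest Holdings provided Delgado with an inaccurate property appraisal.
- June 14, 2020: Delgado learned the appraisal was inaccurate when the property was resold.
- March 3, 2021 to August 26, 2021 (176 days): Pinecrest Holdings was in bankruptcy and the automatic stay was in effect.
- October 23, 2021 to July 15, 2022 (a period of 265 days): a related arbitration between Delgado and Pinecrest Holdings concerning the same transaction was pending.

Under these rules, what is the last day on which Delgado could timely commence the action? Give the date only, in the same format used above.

Because discovery on June 14, 2020 post-dates the February 16, 2018 act, accrual under the later-of rule falls on June 14, 2020.
1 year from June 14, 2020 is June 14, 2021.
Because the automatic bankruptcy stay ran from March 3, 2021 to August 26, 2021, the deadline is extended by 176 days to December 7, 2021.
The period was tolled for 265 days by the pending related arbitration (October 23, 2021 to July 15, 2022), pushing the deadline to August 29, 2022.

August 29, 2022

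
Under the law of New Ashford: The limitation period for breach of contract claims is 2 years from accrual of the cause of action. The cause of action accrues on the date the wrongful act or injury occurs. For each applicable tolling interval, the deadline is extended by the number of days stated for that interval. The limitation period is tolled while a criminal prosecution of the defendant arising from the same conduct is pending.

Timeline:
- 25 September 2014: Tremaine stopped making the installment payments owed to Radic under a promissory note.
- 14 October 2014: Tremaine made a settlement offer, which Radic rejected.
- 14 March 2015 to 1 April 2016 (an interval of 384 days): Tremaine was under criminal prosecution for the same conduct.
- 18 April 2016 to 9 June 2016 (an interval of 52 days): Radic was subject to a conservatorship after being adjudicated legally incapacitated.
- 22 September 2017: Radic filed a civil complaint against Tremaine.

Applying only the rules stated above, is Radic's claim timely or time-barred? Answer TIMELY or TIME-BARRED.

TIMELY

The claim accrued on 25 September 2014, when the wrongful act occurred.
Adding the 2 years base period to 25 September 2014 gives a deadline of 25 September 2016, before any tolling.
Because the pending criminal prosecution ran from 14 March 2015 to 1 April 2016, the deadline is extended by 384 days to 14 October 2017.
No stated provision tolls the period for the plaintiff's incapacity, so the interval from 18 April 2016 to 9 June 2016 has no effect on the deadline.
Nothing else in the chronology tolls or restarts the period.
Filing on 22 September 2017 beat the 14 October 2017 deadline — the action is timely.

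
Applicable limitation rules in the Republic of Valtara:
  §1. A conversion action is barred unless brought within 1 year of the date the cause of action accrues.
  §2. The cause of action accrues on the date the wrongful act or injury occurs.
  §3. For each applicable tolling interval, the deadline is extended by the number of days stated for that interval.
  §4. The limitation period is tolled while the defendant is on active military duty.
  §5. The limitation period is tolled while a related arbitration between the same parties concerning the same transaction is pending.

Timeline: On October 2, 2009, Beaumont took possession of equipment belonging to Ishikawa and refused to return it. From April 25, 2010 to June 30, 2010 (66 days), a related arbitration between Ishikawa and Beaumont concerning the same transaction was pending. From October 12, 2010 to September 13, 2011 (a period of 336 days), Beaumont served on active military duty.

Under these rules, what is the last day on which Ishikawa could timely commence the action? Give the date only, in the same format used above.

November 8, 2011

The limitation period began to run on October 2, 2009.
The untolled deadline — 1 year after October 2, 2009 — is October 2, 2010.
Because the pending related arbitration ran from April 25, 2010 to June 30, 2010, the deadline is extended by 66 days to December 7, 2010.
The defendant's active military service from October 12, 2010 to September 13, 2011 tolled the period for 336 days, extending the deadline to November 8, 2011.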